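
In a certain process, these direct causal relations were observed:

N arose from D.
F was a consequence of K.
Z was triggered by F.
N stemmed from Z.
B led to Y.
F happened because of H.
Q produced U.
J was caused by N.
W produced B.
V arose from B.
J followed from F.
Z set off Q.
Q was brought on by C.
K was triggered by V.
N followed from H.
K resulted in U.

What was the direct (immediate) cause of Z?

F

Upstream contributors include W, B, V, H, K, but only F feeds directly into Z.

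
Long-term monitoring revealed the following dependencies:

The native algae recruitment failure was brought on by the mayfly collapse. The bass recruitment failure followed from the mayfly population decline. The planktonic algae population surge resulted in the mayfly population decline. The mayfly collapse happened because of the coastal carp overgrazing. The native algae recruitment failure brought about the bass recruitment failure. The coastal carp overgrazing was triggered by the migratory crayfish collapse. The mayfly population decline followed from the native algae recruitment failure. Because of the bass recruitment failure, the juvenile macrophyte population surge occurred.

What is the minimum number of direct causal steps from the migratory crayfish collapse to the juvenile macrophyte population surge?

Shortest chain: the migratory crayfish collapse → the coastal carp overgrazing → the mayfly collapse → the native algae recruitment failure → the bass recruitment failure → the juvenile macrophyte population surge.

5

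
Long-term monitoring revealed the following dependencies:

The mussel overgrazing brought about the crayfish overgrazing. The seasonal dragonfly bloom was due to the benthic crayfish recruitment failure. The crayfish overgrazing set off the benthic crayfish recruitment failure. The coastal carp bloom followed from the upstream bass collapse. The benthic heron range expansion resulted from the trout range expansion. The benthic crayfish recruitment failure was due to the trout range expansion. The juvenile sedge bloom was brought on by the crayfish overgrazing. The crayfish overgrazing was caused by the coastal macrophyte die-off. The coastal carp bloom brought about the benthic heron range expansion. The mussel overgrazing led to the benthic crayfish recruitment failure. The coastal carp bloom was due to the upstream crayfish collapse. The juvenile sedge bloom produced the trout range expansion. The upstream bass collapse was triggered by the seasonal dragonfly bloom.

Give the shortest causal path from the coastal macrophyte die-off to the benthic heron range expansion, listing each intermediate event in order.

the coastal macrophyte die-off → the crayfish overgrazing
the crayfish overgrazing → the juvenile sedge bloom
the juvenile sedge bloom → the trout range expansion
the trout range expansion → the benthic heron range expansion
Length: 4 steps.

the coastal macrophyte die-off → the crayfish overgrazing → the juvenile sedge bloom → the trout range expansion → the benthic heron range expansion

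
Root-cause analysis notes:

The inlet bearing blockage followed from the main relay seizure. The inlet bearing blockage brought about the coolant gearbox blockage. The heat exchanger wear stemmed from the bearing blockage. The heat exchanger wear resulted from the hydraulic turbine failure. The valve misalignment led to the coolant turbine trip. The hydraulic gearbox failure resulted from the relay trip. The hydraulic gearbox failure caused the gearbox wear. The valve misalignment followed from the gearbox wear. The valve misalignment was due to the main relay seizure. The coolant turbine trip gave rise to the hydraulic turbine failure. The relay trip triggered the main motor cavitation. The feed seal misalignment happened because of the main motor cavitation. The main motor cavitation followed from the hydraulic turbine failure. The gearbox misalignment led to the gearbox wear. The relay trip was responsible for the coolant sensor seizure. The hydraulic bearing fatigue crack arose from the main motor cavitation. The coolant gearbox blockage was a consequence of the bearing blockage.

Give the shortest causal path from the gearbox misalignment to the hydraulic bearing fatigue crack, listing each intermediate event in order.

the gearbox misalignment → the gearbox wear
the gearbox wear → the valve misalignment
the valve misalignment → the coolant turbine trip
the coolant turbine trip → the hydraulic turbine failure
the hydraulic turbine failure → the main motor cavitation
the main motor cavitation → the hydraulic bearing fatigue crack
Length: 6 steps.

the gearbox misalignment → the gearbox wear → the valve misalignment → the coolant turbine trip → the hydraulic turbine failure → the main motor cavitation → the hydraulic bearing fatigue crack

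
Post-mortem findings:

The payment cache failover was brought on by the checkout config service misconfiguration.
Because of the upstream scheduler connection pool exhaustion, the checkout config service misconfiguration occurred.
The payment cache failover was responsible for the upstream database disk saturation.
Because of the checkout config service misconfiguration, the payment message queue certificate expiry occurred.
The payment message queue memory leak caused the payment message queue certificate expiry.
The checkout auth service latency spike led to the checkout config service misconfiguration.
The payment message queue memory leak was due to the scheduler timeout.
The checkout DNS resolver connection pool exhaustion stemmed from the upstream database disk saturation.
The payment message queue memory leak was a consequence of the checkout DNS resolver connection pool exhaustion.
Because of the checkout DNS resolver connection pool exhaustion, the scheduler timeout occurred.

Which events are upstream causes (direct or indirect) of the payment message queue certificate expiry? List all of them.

Immediate causes of the payment message queue certificate expiry: the checkout config service misconfiguration, the payment message queue memory leak.
Further upstream: the checkout auth service latency spike, the payment cache failover, the upstream database disk saturation, the checkout DNS resolver connection pool exhaustion, the scheduler timeout, the upstream scheduler connection pool exhaustion.

the checkout DNS resolver connection pool exhaustion, the checkout auth service latency spike, the checkout config service misconfiguration, the payment cache failover, the payment message queue memory leak, the scheduler timeout, the upstream database disk saturation, the upstream scheduler connection pool exhaustion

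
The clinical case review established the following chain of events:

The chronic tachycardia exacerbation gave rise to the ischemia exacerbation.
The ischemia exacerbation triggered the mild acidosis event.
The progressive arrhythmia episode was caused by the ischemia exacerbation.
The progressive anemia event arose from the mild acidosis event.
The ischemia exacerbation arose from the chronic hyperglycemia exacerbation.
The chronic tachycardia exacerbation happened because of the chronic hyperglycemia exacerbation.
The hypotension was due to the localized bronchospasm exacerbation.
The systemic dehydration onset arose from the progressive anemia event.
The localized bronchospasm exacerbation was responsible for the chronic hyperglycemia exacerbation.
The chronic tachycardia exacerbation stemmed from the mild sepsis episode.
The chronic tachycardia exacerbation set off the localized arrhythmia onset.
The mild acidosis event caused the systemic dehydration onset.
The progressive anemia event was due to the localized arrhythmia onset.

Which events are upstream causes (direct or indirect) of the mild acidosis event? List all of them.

Immediate cause of the mild acidosis event: the ischemia exacerbation.
Further upstream: the localized bronchospasm exacerbation, the chronic hyperglycemia exacerbation, the chronic tachycardia exacerbation, the mild sepsis episode.

the chronic hyperglycemia exacerbation, the chronic tachycardia exacerbation, the ischemia exacerbation, the localized bronchospasm exacerbation, the mild sepsis episode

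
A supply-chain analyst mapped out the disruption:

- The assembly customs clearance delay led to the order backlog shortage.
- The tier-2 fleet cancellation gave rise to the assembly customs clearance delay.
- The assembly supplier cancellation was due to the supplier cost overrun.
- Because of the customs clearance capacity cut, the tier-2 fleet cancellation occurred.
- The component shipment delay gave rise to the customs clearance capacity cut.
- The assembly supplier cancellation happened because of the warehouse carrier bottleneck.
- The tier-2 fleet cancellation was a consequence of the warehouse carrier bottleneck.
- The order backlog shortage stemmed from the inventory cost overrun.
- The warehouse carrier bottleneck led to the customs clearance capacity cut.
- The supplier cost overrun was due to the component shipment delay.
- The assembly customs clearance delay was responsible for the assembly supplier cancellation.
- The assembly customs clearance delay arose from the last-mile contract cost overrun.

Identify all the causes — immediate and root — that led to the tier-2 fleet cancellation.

the component shipment delay, the customs clearance capacity cut, the warehouse carrier bottleneck

Immediate causes of the tier-2 fleet cancellation: the warehouse carrier bottleneck, the customs clearance capacity cut.
Further upstream: the component shipment delay.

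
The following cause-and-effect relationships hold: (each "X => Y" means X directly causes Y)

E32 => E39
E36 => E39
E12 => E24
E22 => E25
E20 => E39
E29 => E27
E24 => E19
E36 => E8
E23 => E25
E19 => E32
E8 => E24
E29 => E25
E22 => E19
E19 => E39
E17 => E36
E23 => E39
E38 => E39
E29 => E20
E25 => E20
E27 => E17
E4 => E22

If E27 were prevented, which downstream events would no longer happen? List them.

Downstream of E27: E17, E36, E8, E24, E19, E32, E39.
Of those, still caused via another path: E24, E19, E32, E39.
The remainder have no surviving cause.

E17, E36, E8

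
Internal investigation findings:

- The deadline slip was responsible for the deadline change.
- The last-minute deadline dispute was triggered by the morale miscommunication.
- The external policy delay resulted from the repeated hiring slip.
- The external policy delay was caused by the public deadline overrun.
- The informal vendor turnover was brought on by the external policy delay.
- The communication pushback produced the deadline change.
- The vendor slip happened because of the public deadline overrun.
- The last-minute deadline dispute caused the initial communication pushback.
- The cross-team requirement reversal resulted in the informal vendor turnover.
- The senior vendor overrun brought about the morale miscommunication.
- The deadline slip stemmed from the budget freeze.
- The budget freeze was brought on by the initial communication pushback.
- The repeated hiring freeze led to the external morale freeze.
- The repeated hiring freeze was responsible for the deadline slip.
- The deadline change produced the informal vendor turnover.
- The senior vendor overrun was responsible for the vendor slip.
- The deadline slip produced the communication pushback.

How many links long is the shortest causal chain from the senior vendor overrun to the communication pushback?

6

Shortest chain: the senior vendor overrun → the morale miscommunication → the last-minute deadline dispute → the initial communication pushback → the budget freeze → the deadline slip → the communication pushback.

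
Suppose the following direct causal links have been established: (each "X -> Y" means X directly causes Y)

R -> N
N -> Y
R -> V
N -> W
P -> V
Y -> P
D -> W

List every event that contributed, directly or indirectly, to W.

D, N, R

Immediate causes of W: N, D.
Further upstream: R.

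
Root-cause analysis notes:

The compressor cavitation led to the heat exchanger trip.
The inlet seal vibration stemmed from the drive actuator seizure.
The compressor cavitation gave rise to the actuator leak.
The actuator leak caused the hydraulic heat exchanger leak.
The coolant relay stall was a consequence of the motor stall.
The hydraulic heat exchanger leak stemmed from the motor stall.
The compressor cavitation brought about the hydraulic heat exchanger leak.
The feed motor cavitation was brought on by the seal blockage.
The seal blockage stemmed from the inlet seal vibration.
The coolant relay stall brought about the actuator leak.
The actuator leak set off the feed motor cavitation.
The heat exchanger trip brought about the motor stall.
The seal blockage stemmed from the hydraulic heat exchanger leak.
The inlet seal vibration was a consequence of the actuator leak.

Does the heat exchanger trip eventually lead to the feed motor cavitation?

Yes

There is a causal chain: the heat exchanger trip → the motor stall → the coolant relay stall → the actuator leak → the feed motor cavitation.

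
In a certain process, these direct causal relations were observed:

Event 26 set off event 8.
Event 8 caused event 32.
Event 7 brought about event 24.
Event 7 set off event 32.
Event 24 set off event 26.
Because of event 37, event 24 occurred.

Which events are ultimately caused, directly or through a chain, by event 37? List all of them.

event 24, event 26, event 32, event 8

Direct effects: event 24.
2 steps out: event 26.
3 steps out: event 8.
4 steps out: event 32.
Not reachable from it: event 7.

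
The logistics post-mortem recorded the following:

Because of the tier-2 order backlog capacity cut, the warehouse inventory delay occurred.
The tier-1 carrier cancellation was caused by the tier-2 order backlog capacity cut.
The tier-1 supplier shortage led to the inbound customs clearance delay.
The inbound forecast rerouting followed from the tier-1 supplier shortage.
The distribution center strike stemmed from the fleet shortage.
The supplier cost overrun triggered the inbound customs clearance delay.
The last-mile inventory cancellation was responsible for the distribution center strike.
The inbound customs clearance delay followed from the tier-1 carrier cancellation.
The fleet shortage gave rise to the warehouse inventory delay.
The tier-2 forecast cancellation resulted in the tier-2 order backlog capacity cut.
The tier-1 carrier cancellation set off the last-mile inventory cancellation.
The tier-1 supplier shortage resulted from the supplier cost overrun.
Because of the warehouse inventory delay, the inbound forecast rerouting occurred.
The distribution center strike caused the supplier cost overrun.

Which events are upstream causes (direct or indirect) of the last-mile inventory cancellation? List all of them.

the tier-1 carrier cancellation, the tier-2 forecast cancellation, the tier-2 order backlog capacity cut

Immediate cause of the last-mile inventory cancellation: the tier-1 carrier cancellation.
Further upstream: the tier-2 forecast cancellation, the tier-2 order backlog capacity cut.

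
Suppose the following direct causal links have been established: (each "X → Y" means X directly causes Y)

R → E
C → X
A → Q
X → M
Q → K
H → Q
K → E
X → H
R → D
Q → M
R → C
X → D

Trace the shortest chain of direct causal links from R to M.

R → C
C → X
X → M
Length: 3 steps.

R → C → X → M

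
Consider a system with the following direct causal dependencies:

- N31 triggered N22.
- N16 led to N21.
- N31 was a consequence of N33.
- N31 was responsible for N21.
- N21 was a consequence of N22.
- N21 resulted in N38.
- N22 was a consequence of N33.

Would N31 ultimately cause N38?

There is a causal chain: N31 → N21 → N38.

Yes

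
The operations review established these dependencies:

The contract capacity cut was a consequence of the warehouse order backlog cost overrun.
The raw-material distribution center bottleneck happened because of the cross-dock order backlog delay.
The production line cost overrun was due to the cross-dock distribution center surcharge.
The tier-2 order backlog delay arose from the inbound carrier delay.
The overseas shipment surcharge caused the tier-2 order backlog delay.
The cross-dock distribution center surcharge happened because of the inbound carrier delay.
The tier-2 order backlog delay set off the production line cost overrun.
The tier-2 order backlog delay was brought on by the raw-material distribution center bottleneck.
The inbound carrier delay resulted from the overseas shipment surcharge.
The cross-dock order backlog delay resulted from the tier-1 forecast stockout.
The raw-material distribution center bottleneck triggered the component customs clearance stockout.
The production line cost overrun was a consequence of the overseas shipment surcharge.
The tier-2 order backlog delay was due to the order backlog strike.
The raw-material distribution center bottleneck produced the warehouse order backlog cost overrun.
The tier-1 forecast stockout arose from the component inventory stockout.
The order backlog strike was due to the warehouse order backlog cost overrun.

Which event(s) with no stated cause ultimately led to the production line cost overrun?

Tracing upstream from the production line cost overrun: the production line cost overrun ← the tier-2 order backlog delay ← the raw-material distribution center bottleneck ← the cross-dock order backlog delay ← the tier-1 forecast stockout ← the component inventory stockout.
A separate upstream branch: the production line cost overrun ← the overseas shipment surcharge.
Each of those chain origins has no stated cause.

the component inventory stockout, the overseas shipment surcharge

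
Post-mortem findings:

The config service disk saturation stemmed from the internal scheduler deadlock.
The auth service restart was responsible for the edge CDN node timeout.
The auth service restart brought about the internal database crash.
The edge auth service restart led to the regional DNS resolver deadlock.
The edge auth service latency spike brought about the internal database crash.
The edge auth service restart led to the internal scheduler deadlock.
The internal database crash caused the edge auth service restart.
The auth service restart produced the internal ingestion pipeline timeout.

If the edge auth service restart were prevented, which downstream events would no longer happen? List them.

Downstream of the edge auth service restart: the internal scheduler deadlock, the regional DNS resolver deadlock, the config service disk saturation.

the config service disk saturation, the internal scheduler deadlock, the regional DNS resolver deadlock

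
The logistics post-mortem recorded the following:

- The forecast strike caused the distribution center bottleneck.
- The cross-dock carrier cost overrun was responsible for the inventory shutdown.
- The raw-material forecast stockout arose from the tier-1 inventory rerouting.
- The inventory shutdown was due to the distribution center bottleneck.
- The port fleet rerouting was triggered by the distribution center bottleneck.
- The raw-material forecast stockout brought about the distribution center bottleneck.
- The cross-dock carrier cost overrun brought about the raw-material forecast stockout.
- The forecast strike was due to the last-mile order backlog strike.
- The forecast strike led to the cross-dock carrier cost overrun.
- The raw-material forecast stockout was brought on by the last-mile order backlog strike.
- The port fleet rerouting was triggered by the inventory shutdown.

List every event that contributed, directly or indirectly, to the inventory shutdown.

Immediate causes of the inventory shutdown: the cross-dock carrier cost overrun, the distribution center bottleneck.
Further upstream: the last-mile order backlog strike, the forecast strike, the raw-material forecast stockout, the tier-1 inventory rerouting.

the cross-dock carrier cost overrun, the distribution center bottleneck, the forecast strike, the last-mile order backlog strike, the raw-material forecast stockout, the tier-1 inventory rerouting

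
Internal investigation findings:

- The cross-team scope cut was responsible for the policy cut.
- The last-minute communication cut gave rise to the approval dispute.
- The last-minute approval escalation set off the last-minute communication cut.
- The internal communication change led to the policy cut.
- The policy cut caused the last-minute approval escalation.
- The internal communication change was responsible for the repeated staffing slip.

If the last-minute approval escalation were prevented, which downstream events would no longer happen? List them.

Downstream of the last-minute approval escalation: the last-minute communication cut, the approval dispute.

the approval dispute, the last-minute communication cut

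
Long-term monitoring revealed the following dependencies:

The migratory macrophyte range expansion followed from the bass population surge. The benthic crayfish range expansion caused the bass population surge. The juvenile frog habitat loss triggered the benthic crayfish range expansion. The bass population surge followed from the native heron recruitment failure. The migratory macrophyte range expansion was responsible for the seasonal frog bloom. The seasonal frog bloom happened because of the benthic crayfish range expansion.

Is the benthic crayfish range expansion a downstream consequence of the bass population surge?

No

The bass population surge leads to the migratory macrophyte range expansion, the seasonal frog bloom; the benthic crayfish range expansion is not among them.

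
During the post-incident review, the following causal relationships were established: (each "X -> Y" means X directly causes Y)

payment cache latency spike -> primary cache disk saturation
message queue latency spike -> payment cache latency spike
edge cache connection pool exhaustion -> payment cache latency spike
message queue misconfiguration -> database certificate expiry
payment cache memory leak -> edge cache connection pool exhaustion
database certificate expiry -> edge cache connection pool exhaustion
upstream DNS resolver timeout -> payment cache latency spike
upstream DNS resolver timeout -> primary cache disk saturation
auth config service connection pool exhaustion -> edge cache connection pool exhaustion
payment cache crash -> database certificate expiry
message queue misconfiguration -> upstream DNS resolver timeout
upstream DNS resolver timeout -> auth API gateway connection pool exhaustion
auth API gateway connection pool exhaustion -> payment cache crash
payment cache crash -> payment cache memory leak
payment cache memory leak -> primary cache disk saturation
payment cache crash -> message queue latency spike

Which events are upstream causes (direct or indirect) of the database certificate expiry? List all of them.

the auth API gateway connection pool exhaustion, the message queue misconfiguration, the payment cache crash, the upstream DNS resolver timeout

Immediate causes of the database certificate expiry: the message queue misconfiguration, the payment cache crash.
Further upstream: the upstream DNS resolver timeout, the auth API gateway connection pool exhaustion.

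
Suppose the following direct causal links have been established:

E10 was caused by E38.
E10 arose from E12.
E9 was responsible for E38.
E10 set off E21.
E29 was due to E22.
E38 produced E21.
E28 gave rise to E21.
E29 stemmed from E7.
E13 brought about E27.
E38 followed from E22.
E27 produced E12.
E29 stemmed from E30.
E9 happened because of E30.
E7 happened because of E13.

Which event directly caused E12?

E27

Upstream contributors include E13, but only E27 feeds directly into E12.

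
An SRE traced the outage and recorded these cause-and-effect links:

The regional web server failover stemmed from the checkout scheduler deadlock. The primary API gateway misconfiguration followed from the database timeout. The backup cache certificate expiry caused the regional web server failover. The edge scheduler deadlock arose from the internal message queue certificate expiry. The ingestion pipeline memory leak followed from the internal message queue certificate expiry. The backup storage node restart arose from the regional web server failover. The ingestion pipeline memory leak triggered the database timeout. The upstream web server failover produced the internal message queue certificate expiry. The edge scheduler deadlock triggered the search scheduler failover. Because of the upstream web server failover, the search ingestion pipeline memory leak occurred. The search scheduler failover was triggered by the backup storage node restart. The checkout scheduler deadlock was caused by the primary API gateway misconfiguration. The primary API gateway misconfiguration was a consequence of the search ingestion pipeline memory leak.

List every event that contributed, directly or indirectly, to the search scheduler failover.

the backup cache certificate expiry, the backup storage node restart, the checkout scheduler deadlock, the database timeout, the edge scheduler deadlock, the ingestion pipeline memory leak, the internal message queue certificate expiry, the primary API gateway misconfiguration, the regional web server failover, the search ingestion pipeline memory leak, the upstream web server failover

Immediate causes of the search scheduler failover: the edge scheduler deadlock, the backup storage node restart.
Further upstream: the upstream web server failover, the internal message queue certificate expiry, the backup cache certificate expiry, the ingestion pipeline memory leak, the database timeout, the search ingestion pipeline memory leak, the primary API gateway misconfiguration, the checkout scheduler deadlock, the regional web server failover.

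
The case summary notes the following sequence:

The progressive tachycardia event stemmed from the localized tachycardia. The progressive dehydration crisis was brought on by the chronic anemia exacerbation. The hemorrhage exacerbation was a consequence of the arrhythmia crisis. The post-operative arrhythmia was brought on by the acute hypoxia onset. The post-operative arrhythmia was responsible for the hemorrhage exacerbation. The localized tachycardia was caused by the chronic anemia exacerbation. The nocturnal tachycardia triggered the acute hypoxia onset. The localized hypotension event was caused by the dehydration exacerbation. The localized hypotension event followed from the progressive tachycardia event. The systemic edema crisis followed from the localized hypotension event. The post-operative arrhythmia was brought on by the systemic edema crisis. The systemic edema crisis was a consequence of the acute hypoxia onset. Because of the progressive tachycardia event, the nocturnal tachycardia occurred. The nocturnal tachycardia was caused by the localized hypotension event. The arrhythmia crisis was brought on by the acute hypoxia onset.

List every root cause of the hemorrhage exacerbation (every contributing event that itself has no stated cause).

Tracing upstream from the hemorrhage exacerbation: the hemorrhage exacerbation ← the post-operative arrhythmia ← the acute hypoxia onset ← the nocturnal tachycardia ← the progressive tachycardia event ← the localized tachycardia ← the chronic anemia exacerbation.
A separate upstream branch: the hemorrhage exacerbation ← the post-operative arrhythmia ← the systemic edema crisis ← the localized hypotension event ← the dehydration exacerbation.
Each of those chain origins has no stated cause.

the chronic anemia exacerbation, the dehydration exacerbation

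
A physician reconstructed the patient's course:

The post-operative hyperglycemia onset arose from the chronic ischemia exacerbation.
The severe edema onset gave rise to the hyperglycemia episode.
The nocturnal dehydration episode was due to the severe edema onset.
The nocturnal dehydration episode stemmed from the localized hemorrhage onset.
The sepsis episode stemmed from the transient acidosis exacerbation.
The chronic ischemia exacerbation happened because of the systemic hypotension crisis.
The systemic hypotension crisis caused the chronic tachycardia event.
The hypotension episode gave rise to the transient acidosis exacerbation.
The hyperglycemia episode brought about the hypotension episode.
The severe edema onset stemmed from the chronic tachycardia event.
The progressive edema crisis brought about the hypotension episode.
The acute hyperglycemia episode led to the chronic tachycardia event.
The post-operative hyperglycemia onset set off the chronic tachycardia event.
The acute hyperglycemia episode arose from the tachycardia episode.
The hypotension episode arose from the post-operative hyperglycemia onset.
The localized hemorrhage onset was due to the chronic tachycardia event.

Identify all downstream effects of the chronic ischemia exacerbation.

the chronic tachycardia event, the hyperglycemia episode, the hypotension episode, the localized hemorrhage onset, the nocturnal dehydration episode, the post-operative hyperglycemia onset, the sepsis episode, the severe edema onset, the transient acidosis exacerbation

Direct effects: the post-operative hyperglycemia onset.
2 steps out: the chronic tachycardia event, the hypotension episode.
3 steps out: the severe edema onset, the transient acidosis exacerbation, the localized hemorrhage onset.
4 steps out: the hyperglycemia episode, the sepsis episode, the nocturnal dehydration episode.
Not reachable from it: the systemic hypotension crisis, the progressive edema crisis, the tachycardia episode, the acute hyperglycemia episode.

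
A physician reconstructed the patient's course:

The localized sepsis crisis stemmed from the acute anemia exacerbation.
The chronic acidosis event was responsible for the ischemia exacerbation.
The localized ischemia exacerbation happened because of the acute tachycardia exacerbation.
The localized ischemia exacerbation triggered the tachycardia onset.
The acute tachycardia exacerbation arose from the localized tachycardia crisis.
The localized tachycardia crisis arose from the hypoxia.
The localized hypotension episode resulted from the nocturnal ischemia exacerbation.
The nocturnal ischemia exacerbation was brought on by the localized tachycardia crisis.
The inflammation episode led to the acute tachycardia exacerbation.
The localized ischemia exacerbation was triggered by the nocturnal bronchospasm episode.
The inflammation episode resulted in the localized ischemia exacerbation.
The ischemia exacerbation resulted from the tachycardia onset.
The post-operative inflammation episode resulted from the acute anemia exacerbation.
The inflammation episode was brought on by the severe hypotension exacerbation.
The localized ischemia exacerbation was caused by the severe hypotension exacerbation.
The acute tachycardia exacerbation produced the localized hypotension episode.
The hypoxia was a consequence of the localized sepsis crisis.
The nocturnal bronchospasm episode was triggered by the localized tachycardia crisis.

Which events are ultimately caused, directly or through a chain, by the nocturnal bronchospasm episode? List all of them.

the ischemia exacerbation, the localized ischemia exacerbation, the tachycardia onset

Direct effects: the localized ischemia exacerbation.
2 steps out: the tachycardia onset.
3 steps out: the ischemia exacerbation.
Not reachable from it: the acute anemia exacerbation, the localized sepsis crisis, the hypoxia, the localized tachycardia crisis, the chronic acidosis event, the nocturnal ischemia exacerbation, the post-operative inflammation episode, the severe hypotension exacerbation, the inflammation episode, the acute tachycardia exacerbation, the localized hypotension episode.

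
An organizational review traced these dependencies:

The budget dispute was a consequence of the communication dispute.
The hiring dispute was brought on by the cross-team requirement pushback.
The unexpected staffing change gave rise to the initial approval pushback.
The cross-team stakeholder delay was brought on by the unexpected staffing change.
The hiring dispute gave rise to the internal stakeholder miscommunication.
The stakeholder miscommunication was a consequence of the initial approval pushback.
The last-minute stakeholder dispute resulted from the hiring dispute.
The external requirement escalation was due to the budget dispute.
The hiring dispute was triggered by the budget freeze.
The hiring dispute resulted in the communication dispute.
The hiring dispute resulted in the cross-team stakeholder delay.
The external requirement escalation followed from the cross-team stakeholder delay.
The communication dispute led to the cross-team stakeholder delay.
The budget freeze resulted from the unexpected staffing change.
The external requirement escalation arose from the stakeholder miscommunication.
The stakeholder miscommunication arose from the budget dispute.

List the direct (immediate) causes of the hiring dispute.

Upstream contributors include the unexpected staffing change, but only the budget freeze, the cross-team requirement pushback feed directly into the hiring dispute.

the budget freeze, the cross-team requirement pushback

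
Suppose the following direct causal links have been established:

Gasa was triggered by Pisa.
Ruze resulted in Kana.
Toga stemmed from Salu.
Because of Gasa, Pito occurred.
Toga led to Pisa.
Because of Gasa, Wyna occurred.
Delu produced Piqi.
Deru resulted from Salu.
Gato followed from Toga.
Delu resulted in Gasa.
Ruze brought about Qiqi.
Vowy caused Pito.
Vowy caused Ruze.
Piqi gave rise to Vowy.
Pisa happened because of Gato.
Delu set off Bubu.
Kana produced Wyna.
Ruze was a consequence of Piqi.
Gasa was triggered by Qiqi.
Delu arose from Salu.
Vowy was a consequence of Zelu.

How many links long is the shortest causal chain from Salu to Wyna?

3

Shortest chain: Salu → Delu → Gasa → Wyna.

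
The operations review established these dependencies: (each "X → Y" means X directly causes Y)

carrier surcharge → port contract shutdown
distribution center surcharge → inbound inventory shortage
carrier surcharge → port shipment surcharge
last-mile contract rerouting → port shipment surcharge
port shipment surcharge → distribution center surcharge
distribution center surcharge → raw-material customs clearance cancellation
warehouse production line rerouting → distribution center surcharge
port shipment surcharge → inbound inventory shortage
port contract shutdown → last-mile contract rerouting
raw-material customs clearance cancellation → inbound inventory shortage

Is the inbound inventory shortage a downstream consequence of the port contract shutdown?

There is a causal chain: the port contract shutdown → the last-mile contract rerouting → the port shipment surcharge → the inbound inventory shortage.

Yes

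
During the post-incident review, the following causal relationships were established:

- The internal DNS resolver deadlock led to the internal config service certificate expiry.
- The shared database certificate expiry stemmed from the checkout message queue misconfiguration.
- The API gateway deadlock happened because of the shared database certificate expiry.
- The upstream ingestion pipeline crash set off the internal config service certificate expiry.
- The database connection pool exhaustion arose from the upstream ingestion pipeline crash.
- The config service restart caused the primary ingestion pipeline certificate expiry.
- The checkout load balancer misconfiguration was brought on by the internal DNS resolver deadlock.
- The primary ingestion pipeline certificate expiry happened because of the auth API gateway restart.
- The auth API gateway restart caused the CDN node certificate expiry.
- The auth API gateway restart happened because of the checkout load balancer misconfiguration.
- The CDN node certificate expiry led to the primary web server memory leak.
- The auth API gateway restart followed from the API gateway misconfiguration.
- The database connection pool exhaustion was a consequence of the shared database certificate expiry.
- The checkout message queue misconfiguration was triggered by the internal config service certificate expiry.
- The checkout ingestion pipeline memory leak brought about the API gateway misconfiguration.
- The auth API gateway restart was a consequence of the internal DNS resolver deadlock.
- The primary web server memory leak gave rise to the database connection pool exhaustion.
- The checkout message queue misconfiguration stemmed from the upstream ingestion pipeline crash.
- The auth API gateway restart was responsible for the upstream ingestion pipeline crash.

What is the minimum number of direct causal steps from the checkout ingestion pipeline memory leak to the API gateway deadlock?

Shortest chain: the checkout ingestion pipeline memory leak → the API gateway misconfiguration → the auth API gateway restart → the upstream ingestion pipeline crash → the checkout message queue misconfiguration → the shared database certificate expiry → the API gateway deadlock.

6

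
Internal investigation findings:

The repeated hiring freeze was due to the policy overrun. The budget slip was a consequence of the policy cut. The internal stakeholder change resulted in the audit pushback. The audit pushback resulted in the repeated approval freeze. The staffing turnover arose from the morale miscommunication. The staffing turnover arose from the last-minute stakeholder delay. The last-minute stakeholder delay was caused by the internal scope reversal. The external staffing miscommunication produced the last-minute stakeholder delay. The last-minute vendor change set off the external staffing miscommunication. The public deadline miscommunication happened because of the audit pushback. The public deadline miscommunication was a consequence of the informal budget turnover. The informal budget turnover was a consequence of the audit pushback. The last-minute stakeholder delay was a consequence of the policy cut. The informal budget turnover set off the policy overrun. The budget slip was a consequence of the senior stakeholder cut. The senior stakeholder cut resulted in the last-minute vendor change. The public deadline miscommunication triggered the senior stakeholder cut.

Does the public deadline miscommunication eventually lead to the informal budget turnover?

No

The public deadline miscommunication leads to the senior stakeholder cut, the last-minute vendor change, the external staffing miscommunication, the last-minute stakeholder delay, the budget slip, the staffing turnover; the informal budget turnover is not among them.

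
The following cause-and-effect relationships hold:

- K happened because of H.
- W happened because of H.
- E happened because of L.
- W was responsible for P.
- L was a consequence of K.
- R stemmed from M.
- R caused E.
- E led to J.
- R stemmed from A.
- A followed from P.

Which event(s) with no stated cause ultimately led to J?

Tracing upstream from J: J ← E ← L ← K ← H.
A separate upstream branch: J ← E ← R ← M.
Each of those chain origins has no stated cause.

H, M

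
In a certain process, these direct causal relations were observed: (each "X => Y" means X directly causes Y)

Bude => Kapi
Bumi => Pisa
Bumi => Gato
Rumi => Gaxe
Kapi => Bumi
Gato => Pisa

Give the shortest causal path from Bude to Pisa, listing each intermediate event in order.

Bude → Kapi → Bumi → Pisa

Bude → Kapi
Kapi → Bumi
Bumi → Pisa
Length: 3 steps.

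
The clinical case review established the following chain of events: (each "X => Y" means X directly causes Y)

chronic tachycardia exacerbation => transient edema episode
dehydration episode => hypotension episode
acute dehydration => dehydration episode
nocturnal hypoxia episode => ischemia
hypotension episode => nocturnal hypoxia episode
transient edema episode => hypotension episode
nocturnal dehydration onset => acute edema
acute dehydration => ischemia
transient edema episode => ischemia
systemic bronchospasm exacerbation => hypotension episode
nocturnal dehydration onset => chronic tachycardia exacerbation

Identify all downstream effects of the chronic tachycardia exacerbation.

Direct effects: the transient edema episode.
2 steps out: the hypotension episode, the ischemia.
3 steps out: the nocturnal hypoxia episode.
Not reachable from it: the acute dehydration, the nocturnal dehydration onset, the systemic bronchospasm exacerbation, the acute edema, the dehydration episode.

the hypotension episode, the ischemia, the nocturnal hypoxia episode, the transient edema episode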